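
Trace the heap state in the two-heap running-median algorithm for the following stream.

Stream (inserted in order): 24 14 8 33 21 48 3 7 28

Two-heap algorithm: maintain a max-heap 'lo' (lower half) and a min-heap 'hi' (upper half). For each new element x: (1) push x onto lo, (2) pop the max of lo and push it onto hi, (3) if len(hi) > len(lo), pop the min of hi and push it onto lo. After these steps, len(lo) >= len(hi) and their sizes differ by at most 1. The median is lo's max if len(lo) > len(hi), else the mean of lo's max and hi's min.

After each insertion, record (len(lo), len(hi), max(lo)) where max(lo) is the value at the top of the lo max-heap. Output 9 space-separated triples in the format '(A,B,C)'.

Answer: (1,0,24) (1,1,14) (2,1,14) (2,2,14) (3,2,21) (3,3,21) (4,3,21) (4,4,14) (5,4,21)

Derivation:
Step 1: insert 24 -> lo=[24] hi=[] -> (len(lo)=1, len(hi)=0, max(lo)=24)
Step 2: insert 14 -> lo=[14] hi=[24] -> (len(lo)=1, len(hi)=1, max(lo)=14)
Step 3: insert 8 -> lo=[8, 14] hi=[24] -> (len(lo)=2, len(hi)=1, max(lo)=14)
Step 4: insert 33 -> lo=[8, 14] hi=[24, 33] -> (len(lo)=2, len(hi)=2, max(lo)=14)
Step 5: insert 21 -> lo=[8, 14, 21] hi=[24, 33] -> (len(lo)=3, len(hi)=2, max(lo)=21)
Step 6: insert 48 -> lo=[8, 14, 21] hi=[24, 33, 48] -> (len(lo)=3, len(hi)=3, max(lo)=21)
Step 7: insert 3 -> lo=[3, 8, 14, 21] hi=[24, 33, 48] -> (len(lo)=4, len(hi)=3, max(lo)=21)
Step 8: insert 7 -> lo=[3, 7, 8, 14] hi=[21, 24, 33, 48] -> (len(lo)=4, len(hi)=4, max(lo)=14)
Step 9: insert 28 -> lo=[3, 7, 8, 14, 21] hi=[24, 28, 33, 48] -> (len(lo)=5, len(hi)=4, max(lo)=21)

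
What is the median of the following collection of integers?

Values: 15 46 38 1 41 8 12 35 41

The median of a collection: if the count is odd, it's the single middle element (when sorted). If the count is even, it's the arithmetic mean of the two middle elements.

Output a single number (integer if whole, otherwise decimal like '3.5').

Answer: 35

Derivation:
Step 1: insert 15 -> lo=[15] (size 1, max 15) hi=[] (size 0) -> median=15
Step 2: insert 46 -> lo=[15] (size 1, max 15) hi=[46] (size 1, min 46) -> median=30.5
Step 3: insert 38 -> lo=[15, 38] (size 2, max 38) hi=[46] (size 1, min 46) -> median=38
Step 4: insert 1 -> lo=[1, 15] (size 2, max 15) hi=[38, 46] (size 2, min 38) -> median=26.5
Step 5: insert 41 -> lo=[1, 15, 38] (size 3, max 38) hi=[41, 46] (size 2, min 41) -> median=38
Step 6: insert 8 -> lo=[1, 8, 15] (size 3, max 15) hi=[38, 41, 46] (size 3, min 38) -> median=26.5
Step 7: insert 12 -> lo=[1, 8, 12, 15] (size 4, max 15) hi=[38, 41, 46] (size 3, min 38) -> median=15
Step 8: insert 35 -> lo=[1, 8, 12, 15] (size 4, max 15) hi=[35, 38, 41, 46] (size 4, min 35) -> median=25
Step 9: insert 41 -> lo=[1, 8, 12, 15, 35] (size 5, max 35) hi=[38, 41, 41, 46] (size 4, min 38) -> median=35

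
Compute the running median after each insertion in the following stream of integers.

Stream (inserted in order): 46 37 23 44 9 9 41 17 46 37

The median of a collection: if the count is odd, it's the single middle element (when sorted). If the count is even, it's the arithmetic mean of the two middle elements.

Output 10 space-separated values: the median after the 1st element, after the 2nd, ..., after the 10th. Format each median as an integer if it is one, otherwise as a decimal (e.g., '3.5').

Step 1: insert 46 -> lo=[46] (size 1, max 46) hi=[] (size 0) -> median=46
Step 2: insert 37 -> lo=[37] (size 1, max 37) hi=[46] (size 1, min 46) -> median=41.5
Step 3: insert 23 -> lo=[23, 37] (size 2, max 37) hi=[46] (size 1, min 46) -> median=37
Step 4: insert 44 -> lo=[23, 37] (size 2, max 37) hi=[44, 46] (size 2, min 44) -> median=40.5
Step 5: insert 9 -> lo=[9, 23, 37] (size 3, max 37) hi=[44, 46] (size 2, min 44) -> median=37
Step 6: insert 9 -> lo=[9, 9, 23] (size 3, max 23) hi=[37, 44, 46] (size 3, min 37) -> median=30
Step 7: insert 41 -> lo=[9, 9, 23, 37] (size 4, max 37) hi=[41, 44, 46] (size 3, min 41) -> median=37
Step 8: insert 17 -> lo=[9, 9, 17, 23] (size 4, max 23) hi=[37, 41, 44, 46] (size 4, min 37) -> median=30
Step 9: insert 46 -> lo=[9, 9, 17, 23, 37] (size 5, max 37) hi=[41, 44, 46, 46] (size 4, min 41) -> median=37
Step 10: insert 37 -> lo=[9, 9, 17, 23, 37] (size 5, max 37) hi=[37, 41, 44, 46, 46] (size 5, min 37) -> median=37

Answer: 46 41.5 37 40.5 37 30 37 30 37 37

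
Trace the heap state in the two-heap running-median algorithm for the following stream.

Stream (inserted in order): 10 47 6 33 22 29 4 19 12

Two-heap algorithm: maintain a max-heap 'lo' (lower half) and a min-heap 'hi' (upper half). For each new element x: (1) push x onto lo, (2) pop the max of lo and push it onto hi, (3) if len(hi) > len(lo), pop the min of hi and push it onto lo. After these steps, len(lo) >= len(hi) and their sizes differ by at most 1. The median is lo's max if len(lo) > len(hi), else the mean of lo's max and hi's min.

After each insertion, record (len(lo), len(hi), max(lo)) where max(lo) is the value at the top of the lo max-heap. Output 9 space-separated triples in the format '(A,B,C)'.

Answer: (1,0,10) (1,1,10) (2,1,10) (2,2,10) (3,2,22) (3,3,22) (4,3,22) (4,4,19) (5,4,19)

Derivation:
Step 1: insert 10 -> lo=[10] hi=[] -> (len(lo)=1, len(hi)=0, max(lo)=10)
Step 2: insert 47 -> lo=[10] hi=[47] -> (len(lo)=1, len(hi)=1, max(lo)=10)
Step 3: insert 6 -> lo=[6, 10] hi=[47] -> (len(lo)=2, len(hi)=1, max(lo)=10)
Step 4: insert 33 -> lo=[6, 10] hi=[33, 47] -> (len(lo)=2, len(hi)=2, max(lo)=10)
Step 5: insert 22 -> lo=[6, 10, 22] hi=[33, 47] -> (len(lo)=3, len(hi)=2, max(lo)=22)
Step 6: insert 29 -> lo=[6, 10, 22] hi=[29, 33, 47] -> (len(lo)=3, len(hi)=3, max(lo)=22)
Step 7: insert 4 -> lo=[4, 6, 10, 22] hi=[29, 33, 47] -> (len(lo)=4, len(hi)=3, max(lo)=22)
Step 8: insert 19 -> lo=[4, 6, 10, 19] hi=[22, 29, 33, 47] -> (len(lo)=4, len(hi)=4, max(lo)=19)
Step 9: insert 12 -> lo=[4, 6, 10, 12, 19] hi=[22, 29, 33, 47] -> (len(lo)=5, len(hi)=4, max(lo)=19)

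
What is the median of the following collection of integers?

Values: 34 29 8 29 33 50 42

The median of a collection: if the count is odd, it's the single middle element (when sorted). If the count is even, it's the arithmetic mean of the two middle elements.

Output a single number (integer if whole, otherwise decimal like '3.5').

Step 1: insert 34 -> lo=[34] (size 1, max 34) hi=[] (size 0) -> median=34
Step 2: insert 29 -> lo=[29] (size 1, max 29) hi=[34] (size 1, min 34) -> median=31.5
Step 3: insert 8 -> lo=[8, 29] (size 2, max 29) hi=[34] (size 1, min 34) -> median=29
Step 4: insert 29 -> lo=[8, 29] (size 2, max 29) hi=[29, 34] (size 2, min 29) -> median=29
Step 5: insert 33 -> lo=[8, 29, 29] (size 3, max 29) hi=[33, 34] (size 2, min 33) -> median=29
Step 6: insert 50 -> lo=[8, 29, 29] (size 3, max 29) hi=[33, 34, 50] (size 3, min 33) -> median=31
Step 7: insert 42 -> lo=[8, 29, 29, 33] (size 4, max 33) hi=[34, 42, 50] (size 3, min 34) -> median=33

Answer: 33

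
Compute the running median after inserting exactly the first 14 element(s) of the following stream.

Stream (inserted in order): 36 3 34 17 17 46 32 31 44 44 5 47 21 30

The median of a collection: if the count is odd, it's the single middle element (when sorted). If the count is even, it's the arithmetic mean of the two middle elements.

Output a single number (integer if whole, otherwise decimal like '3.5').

Step 1: insert 36 -> lo=[36] (size 1, max 36) hi=[] (size 0) -> median=36
Step 2: insert 3 -> lo=[3] (size 1, max 3) hi=[36] (size 1, min 36) -> median=19.5
Step 3: insert 34 -> lo=[3, 34] (size 2, max 34) hi=[36] (size 1, min 36) -> median=34
Step 4: insert 17 -> lo=[3, 17] (size 2, max 17) hi=[34, 36] (size 2, min 34) -> median=25.5
Step 5: insert 17 -> lo=[3, 17, 17] (size 3, max 17) hi=[34, 36] (size 2, min 34) -> median=17
Step 6: insert 46 -> lo=[3, 17, 17] (size 3, max 17) hi=[34, 36, 46] (size 3, min 34) -> median=25.5
Step 7: insert 32 -> lo=[3, 17, 17, 32] (size 4, max 32) hi=[34, 36, 46] (size 3, min 34) -> median=32
Step 8: insert 31 -> lo=[3, 17, 17, 31] (size 4, max 31) hi=[32, 34, 36, 46] (size 4, min 32) -> median=31.5
Step 9: insert 44 -> lo=[3, 17, 17, 31, 32] (size 5, max 32) hi=[34, 36, 44, 46] (size 4, min 34) -> median=32
Step 10: insert 44 -> lo=[3, 17, 17, 31, 32] (size 5, max 32) hi=[34, 36, 44, 44, 46] (size 5, min 34) -> median=33
Step 11: insert 5 -> lo=[3, 5, 17, 17, 31, 32] (size 6, max 32) hi=[34, 36, 44, 44, 46] (size 5, min 34) -> median=32
Step 12: insert 47 -> lo=[3, 5, 17, 17, 31, 32] (size 6, max 32) hi=[34, 36, 44, 44, 46, 47] (size 6, min 34) -> median=33
Step 13: insert 21 -> lo=[3, 5, 17, 17, 21, 31, 32] (size 7, max 32) hi=[34, 36, 44, 44, 46, 47] (size 6, min 34) -> median=32
Step 14: insert 30 -> lo=[3, 5, 17, 17, 21, 30, 31] (size 7, max 31) hi=[32, 34, 36, 44, 44, 46, 47] (size 7, min 32) -> median=31.5

Answer: 31.5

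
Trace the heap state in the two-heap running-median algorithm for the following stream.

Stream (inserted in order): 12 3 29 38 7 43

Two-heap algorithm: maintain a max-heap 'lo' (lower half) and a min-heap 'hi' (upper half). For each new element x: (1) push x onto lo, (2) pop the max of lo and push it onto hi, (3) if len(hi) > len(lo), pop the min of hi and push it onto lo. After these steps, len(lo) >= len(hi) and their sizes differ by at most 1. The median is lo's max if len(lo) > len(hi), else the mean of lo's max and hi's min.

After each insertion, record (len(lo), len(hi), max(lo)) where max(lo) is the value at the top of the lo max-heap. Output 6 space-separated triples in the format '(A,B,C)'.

Step 1: insert 12 -> lo=[12] hi=[] -> (len(lo)=1, len(hi)=0, max(lo)=12)
Step 2: insert 3 -> lo=[3] hi=[12] -> (len(lo)=1, len(hi)=1, max(lo)=3)
Step 3: insert 29 -> lo=[3, 12] hi=[29] -> (len(lo)=2, len(hi)=1, max(lo)=12)
Step 4: insert 38 -> lo=[3, 12] hi=[29, 38] -> (len(lo)=2, len(hi)=2, max(lo)=12)
Step 5: insert 7 -> lo=[3, 7, 12] hi=[29, 38] -> (len(lo)=3, len(hi)=2, max(lo)=12)
Step 6: insert 43 -> lo=[3, 7, 12] hi=[29, 38, 43] -> (len(lo)=3, len(hi)=3, max(lo)=12)

Answer: (1,0,12) (1,1,3) (2,1,12) (2,2,12) (3,2,12) (3,3,12)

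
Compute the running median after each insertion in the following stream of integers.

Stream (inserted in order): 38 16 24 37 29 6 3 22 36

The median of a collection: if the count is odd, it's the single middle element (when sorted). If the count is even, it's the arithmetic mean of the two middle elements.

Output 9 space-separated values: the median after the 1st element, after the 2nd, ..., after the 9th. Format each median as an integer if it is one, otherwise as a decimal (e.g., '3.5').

Step 1: insert 38 -> lo=[38] (size 1, max 38) hi=[] (size 0) -> median=38
Step 2: insert 16 -> lo=[16] (size 1, max 16) hi=[38] (size 1, min 38) -> median=27
Step 3: insert 24 -> lo=[16, 24] (size 2, max 24) hi=[38] (size 1, min 38) -> median=24
Step 4: insert 37 -> lo=[16, 24] (size 2, max 24) hi=[37, 38] (size 2, min 37) -> median=30.5
Step 5: insert 29 -> lo=[16, 24, 29] (size 3, max 29) hi=[37, 38] (size 2, min 37) -> median=29
Step 6: insert 6 -> lo=[6, 16, 24] (size 3, max 24) hi=[29, 37, 38] (size 3, min 29) -> median=26.5
Step 7: insert 3 -> lo=[3, 6, 16, 24] (size 4, max 24) hi=[29, 37, 38] (size 3, min 29) -> median=24
Step 8: insert 22 -> lo=[3, 6, 16, 22] (size 4, max 22) hi=[24, 29, 37, 38] (size 4, min 24) -> median=23
Step 9: insert 36 -> lo=[3, 6, 16, 22, 24] (size 5, max 24) hi=[29, 36, 37, 38] (size 4, min 29) -> median=24

Answer: 38 27 24 30.5 29 26.5 24 23 24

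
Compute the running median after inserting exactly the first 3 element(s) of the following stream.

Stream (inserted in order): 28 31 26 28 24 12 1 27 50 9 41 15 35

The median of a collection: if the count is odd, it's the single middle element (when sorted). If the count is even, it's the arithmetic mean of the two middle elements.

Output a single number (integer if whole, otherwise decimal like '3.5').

Step 1: insert 28 -> lo=[28] (size 1, max 28) hi=[] (size 0) -> median=28
Step 2: insert 31 -> lo=[28] (size 1, max 28) hi=[31] (size 1, min 31) -> median=29.5
Step 3: insert 26 -> lo=[26, 28] (size 2, max 28) hi=[31] (size 1, min 31) -> median=28

Answer: 28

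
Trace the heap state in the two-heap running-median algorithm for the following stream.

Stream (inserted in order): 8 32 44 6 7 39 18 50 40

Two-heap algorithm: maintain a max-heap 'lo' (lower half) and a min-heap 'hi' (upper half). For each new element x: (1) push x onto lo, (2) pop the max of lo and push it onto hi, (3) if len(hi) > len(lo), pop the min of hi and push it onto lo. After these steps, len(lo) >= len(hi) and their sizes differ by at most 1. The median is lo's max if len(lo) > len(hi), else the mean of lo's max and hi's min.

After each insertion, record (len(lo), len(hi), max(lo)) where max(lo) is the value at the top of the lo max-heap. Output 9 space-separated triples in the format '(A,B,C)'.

Step 1: insert 8 -> lo=[8] hi=[] -> (len(lo)=1, len(hi)=0, max(lo)=8)
Step 2: insert 32 -> lo=[8] hi=[32] -> (len(lo)=1, len(hi)=1, max(lo)=8)
Step 3: insert 44 -> lo=[8, 32] hi=[44] -> (len(lo)=2, len(hi)=1, max(lo)=32)
Step 4: insert 6 -> lo=[6, 8] hi=[32, 44] -> (len(lo)=2, len(hi)=2, max(lo)=8)
Step 5: insert 7 -> lo=[6, 7, 8] hi=[32, 44] -> (len(lo)=3, len(hi)=2, max(lo)=8)
Step 6: insert 39 -> lo=[6, 7, 8] hi=[32, 39, 44] -> (len(lo)=3, len(hi)=3, max(lo)=8)
Step 7: insert 18 -> lo=[6, 7, 8, 18] hi=[32, 39, 44] -> (len(lo)=4, len(hi)=3, max(lo)=18)
Step 8: insert 50 -> lo=[6, 7, 8, 18] hi=[32, 39, 44, 50] -> (len(lo)=4, len(hi)=4, max(lo)=18)
Step 9: insert 40 -> lo=[6, 7, 8, 18, 32] hi=[39, 40, 44, 50] -> (len(lo)=5, len(hi)=4, max(lo)=32)

Answer: (1,0,8) (1,1,8) (2,1,32) (2,2,8) (3,2,8) (3,3,8) (4,3,18) (4,4,18) (5,4,32)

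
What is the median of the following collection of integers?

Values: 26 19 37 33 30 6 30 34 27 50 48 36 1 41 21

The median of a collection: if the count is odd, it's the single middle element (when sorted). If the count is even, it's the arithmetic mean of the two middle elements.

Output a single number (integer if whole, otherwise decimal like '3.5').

Step 1: insert 26 -> lo=[26] (size 1, max 26) hi=[] (size 0) -> median=26
Step 2: insert 19 -> lo=[19] (size 1, max 19) hi=[26] (size 1, min 26) -> median=22.5
Step 3: insert 37 -> lo=[19, 26] (size 2, max 26) hi=[37] (size 1, min 37) -> median=26
Step 4: insert 33 -> lo=[19, 26] (size 2, max 26) hi=[33, 37] (size 2, min 33) -> median=29.5
Step 5: insert 30 -> lo=[19, 26, 30] (size 3, max 30) hi=[33, 37] (size 2, min 33) -> median=30
Step 6: insert 6 -> lo=[6, 19, 26] (size 3, max 26) hi=[30, 33, 37] (size 3, min 30) -> median=28
Step 7: insert 30 -> lo=[6, 19, 26, 30] (size 4, max 30) hi=[30, 33, 37] (size 3, min 30) -> median=30
Step 8: insert 34 -> lo=[6, 19, 26, 30] (size 4, max 30) hi=[30, 33, 34, 37] (size 4, min 30) -> median=30
Step 9: insert 27 -> lo=[6, 19, 26, 27, 30] (size 5, max 30) hi=[30, 33, 34, 37] (size 4, min 30) -> median=30
Step 10: insert 50 -> lo=[6, 19, 26, 27, 30] (size 5, max 30) hi=[30, 33, 34, 37, 50] (size 5, min 30) -> median=30
Step 11: insert 48 -> lo=[6, 19, 26, 27, 30, 30] (size 6, max 30) hi=[33, 34, 37, 48, 50] (size 5, min 33) -> median=30
Step 12: insert 36 -> lo=[6, 19, 26, 27, 30, 30] (size 6, max 30) hi=[33, 34, 36, 37, 48, 50] (size 6, min 33) -> median=31.5
Step 13: insert 1 -> lo=[1, 6, 19, 26, 27, 30, 30] (size 7, max 30) hi=[33, 34, 36, 37, 48, 50] (size 6, min 33) -> median=30
Step 14: insert 41 -> lo=[1, 6, 19, 26, 27, 30, 30] (size 7, max 30) hi=[33, 34, 36, 37, 41, 48, 50] (size 7, min 33) -> median=31.5
Step 15: insert 21 -> lo=[1, 6, 19, 21, 26, 27, 30, 30] (size 8, max 30) hi=[33, 34, 36, 37, 41, 48, 50] (size 7, min 33) -> median=30

Answer: 30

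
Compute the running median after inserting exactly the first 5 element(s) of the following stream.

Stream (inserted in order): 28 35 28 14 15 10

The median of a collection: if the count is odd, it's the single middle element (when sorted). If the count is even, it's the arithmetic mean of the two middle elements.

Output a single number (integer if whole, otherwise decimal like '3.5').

Step 1: insert 28 -> lo=[28] (size 1, max 28) hi=[] (size 0) -> median=28
Step 2: insert 35 -> lo=[28] (size 1, max 28) hi=[35] (size 1, min 35) -> median=31.5
Step 3: insert 28 -> lo=[28, 28] (size 2, max 28) hi=[35] (size 1, min 35) -> median=28
Step 4: insert 14 -> lo=[14, 28] (size 2, max 28) hi=[28, 35] (size 2, min 28) -> median=28
Step 5: insert 15 -> lo=[14, 15, 28] (size 3, max 28) hi=[28, 35] (size 2, min 28) -> median=28

Answer: 28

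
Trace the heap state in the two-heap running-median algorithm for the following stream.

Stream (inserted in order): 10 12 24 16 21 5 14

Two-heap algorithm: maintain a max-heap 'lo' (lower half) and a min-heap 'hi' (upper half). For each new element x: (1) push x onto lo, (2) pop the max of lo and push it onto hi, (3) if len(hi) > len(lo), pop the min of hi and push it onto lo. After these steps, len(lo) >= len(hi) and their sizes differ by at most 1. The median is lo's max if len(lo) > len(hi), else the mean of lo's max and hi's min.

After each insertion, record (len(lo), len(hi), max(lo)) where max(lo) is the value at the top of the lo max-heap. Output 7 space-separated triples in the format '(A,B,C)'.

Step 1: insert 10 -> lo=[10] hi=[] -> (len(lo)=1, len(hi)=0, max(lo)=10)
Step 2: insert 12 -> lo=[10] hi=[12] -> (len(lo)=1, len(hi)=1, max(lo)=10)
Step 3: insert 24 -> lo=[10, 12] hi=[24] -> (len(lo)=2, len(hi)=1, max(lo)=12)
Step 4: insert 16 -> lo=[10, 12] hi=[16, 24] -> (len(lo)=2, len(hi)=2, max(lo)=12)
Step 5: insert 21 -> lo=[10, 12, 16] hi=[21, 24] -> (len(lo)=3, len(hi)=2, max(lo)=16)
Step 6: insert 5 -> lo=[5, 10, 12] hi=[16, 21, 24] -> (len(lo)=3, len(hi)=3, max(lo)=12)
Step 7: insert 14 -> lo=[5, 10, 12, 14] hi=[16, 21, 24] -> (len(lo)=4, len(hi)=3, max(lo)=14)

Answer: (1,0,10) (1,1,10) (2,1,12) (2,2,12) (3,2,16) (3,3,12) (4,3,14)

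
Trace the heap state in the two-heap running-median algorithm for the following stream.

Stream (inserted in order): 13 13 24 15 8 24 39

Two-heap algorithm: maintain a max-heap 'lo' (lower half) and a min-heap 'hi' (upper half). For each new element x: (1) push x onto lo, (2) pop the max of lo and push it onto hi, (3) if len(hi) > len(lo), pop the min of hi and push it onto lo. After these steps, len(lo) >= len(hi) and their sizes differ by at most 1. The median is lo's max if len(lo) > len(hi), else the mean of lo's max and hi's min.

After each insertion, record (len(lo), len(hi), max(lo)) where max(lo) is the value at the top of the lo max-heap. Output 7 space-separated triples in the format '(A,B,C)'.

Step 1: insert 13 -> lo=[13] hi=[] -> (len(lo)=1, len(hi)=0, max(lo)=13)
Step 2: insert 13 -> lo=[13] hi=[13] -> (len(lo)=1, len(hi)=1, max(lo)=13)
Step 3: insert 24 -> lo=[13, 13] hi=[24] -> (len(lo)=2, len(hi)=1, max(lo)=13)
Step 4: insert 15 -> lo=[13, 13] hi=[15, 24] -> (len(lo)=2, len(hi)=2, max(lo)=13)
Step 5: insert 8 -> lo=[8, 13, 13] hi=[15, 24] -> (len(lo)=3, len(hi)=2, max(lo)=13)
Step 6: insert 24 -> lo=[8, 13, 13] hi=[15, 24, 24] -> (len(lo)=3, len(hi)=3, max(lo)=13)
Step 7: insert 39 -> lo=[8, 13, 13, 15] hi=[24, 24, 39] -> (len(lo)=4, len(hi)=3, max(lo)=15)

Answer: (1,0,13) (1,1,13) (2,1,13) (2,2,13) (3,2,13) (3,3,13) (4,3,15)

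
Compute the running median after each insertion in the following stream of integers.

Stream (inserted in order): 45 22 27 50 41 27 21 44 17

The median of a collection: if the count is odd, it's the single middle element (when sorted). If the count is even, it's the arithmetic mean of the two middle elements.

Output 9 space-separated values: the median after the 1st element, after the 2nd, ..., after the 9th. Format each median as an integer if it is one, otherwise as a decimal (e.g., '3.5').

Answer: 45 33.5 27 36 41 34 27 34 27

Derivation:
Step 1: insert 45 -> lo=[45] (size 1, max 45) hi=[] (size 0) -> median=45
Step 2: insert 22 -> lo=[22] (size 1, max 22) hi=[45] (size 1, min 45) -> median=33.5
Step 3: insert 27 -> lo=[22, 27] (size 2, max 27) hi=[45] (size 1, min 45) -> median=27
Step 4: insert 50 -> lo=[22, 27] (size 2, max 27) hi=[45, 50] (size 2, min 45) -> median=36
Step 5: insert 41 -> lo=[22, 27, 41] (size 3, max 41) hi=[45, 50] (size 2, min 45) -> median=41
Step 6: insert 27 -> lo=[22, 27, 27] (size 3, max 27) hi=[41, 45, 50] (size 3, min 41) -> median=34
Step 7: insert 21 -> lo=[21, 22, 27, 27] (size 4, max 27) hi=[41, 45, 50] (size 3, min 41) -> median=27
Step 8: insert 44 -> lo=[21, 22, 27, 27] (size 4, max 27) hi=[41, 44, 45, 50] (size 4, min 41) -> median=34
Step 9: insert 17 -> lo=[17, 21, 22, 27, 27] (size 5, max 27) hi=[41, 44, 45, 50] (size 4, min 41) -> median=27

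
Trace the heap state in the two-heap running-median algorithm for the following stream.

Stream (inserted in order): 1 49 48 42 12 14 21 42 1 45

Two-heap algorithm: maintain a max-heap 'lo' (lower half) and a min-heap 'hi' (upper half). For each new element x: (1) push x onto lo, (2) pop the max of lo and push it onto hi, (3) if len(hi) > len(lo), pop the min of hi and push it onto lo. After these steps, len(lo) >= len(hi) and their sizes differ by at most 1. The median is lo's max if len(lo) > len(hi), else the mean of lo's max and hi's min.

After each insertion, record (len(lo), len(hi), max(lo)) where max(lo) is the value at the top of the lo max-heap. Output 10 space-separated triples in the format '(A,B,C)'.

Answer: (1,0,1) (1,1,1) (2,1,48) (2,2,42) (3,2,42) (3,3,14) (4,3,21) (4,4,21) (5,4,21) (5,5,21)

Derivation:
Step 1: insert 1 -> lo=[1] hi=[] -> (len(lo)=1, len(hi)=0, max(lo)=1)
Step 2: insert 49 -> lo=[1] hi=[49] -> (len(lo)=1, len(hi)=1, max(lo)=1)
Step 3: insert 48 -> lo=[1, 48] hi=[49] -> (len(lo)=2, len(hi)=1, max(lo)=48)
Step 4: insert 42 -> lo=[1, 42] hi=[48, 49] -> (len(lo)=2, len(hi)=2, max(lo)=42)
Step 5: insert 12 -> lo=[1, 12, 42] hi=[48, 49] -> (len(lo)=3, len(hi)=2, max(lo)=42)
Step 6: insert 14 -> lo=[1, 12, 14] hi=[42, 48, 49] -> (len(lo)=3, len(hi)=3, max(lo)=14)
Step 7: insert 21 -> lo=[1, 12, 14, 21] hi=[42, 48, 49] -> (len(lo)=4, len(hi)=3, max(lo)=21)
Step 8: insert 42 -> lo=[1, 12, 14, 21] hi=[42, 42, 48, 49] -> (len(lo)=4, len(hi)=4, max(lo)=21)
Step 9: insert 1 -> lo=[1, 1, 12, 14, 21] hi=[42, 42, 48, 49] -> (len(lo)=5, len(hi)=4, max(lo)=21)
Step 10: insert 45 -> lo=[1, 1, 12, 14, 21] hi=[42, 42, 45, 48, 49] -> (len(lo)=5, len(hi)=5, max(lo)=21)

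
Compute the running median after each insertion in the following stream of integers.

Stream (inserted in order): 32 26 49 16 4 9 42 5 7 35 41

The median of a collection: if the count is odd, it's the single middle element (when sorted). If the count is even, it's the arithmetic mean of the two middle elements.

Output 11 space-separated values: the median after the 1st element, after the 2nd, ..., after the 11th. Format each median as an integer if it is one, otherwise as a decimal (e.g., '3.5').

Answer: 32 29 32 29 26 21 26 21 16 21 26

Derivation:
Step 1: insert 32 -> lo=[32] (size 1, max 32) hi=[] (size 0) -> median=32
Step 2: insert 26 -> lo=[26] (size 1, max 26) hi=[32] (size 1, min 32) -> median=29
Step 3: insert 49 -> lo=[26, 32] (size 2, max 32) hi=[49] (size 1, min 49) -> median=32
Step 4: insert 16 -> lo=[16, 26] (size 2, max 26) hi=[32, 49] (size 2, min 32) -> median=29
Step 5: insert 4 -> lo=[4, 16, 26] (size 3, max 26) hi=[32, 49] (size 2, min 32) -> median=26
Step 6: insert 9 -> lo=[4, 9, 16] (size 3, max 16) hi=[26, 32, 49] (size 3, min 26) -> median=21
Step 7: insert 42 -> lo=[4, 9, 16, 26] (size 4, max 26) hi=[32, 42, 49] (size 3, min 32) -> median=26
Step 8: insert 5 -> lo=[4, 5, 9, 16] (size 4, max 16) hi=[26, 32, 42, 49] (size 4, min 26) -> median=21
Step 9: insert 7 -> lo=[4, 5, 7, 9, 16] (size 5, max 16) hi=[26, 32, 42, 49] (size 4, min 26) -> median=16
Step 10: insert 35 -> lo=[4, 5, 7, 9, 16] (size 5, max 16) hi=[26, 32, 35, 42, 49] (size 5, min 26) -> median=21
Step 11: insert 41 -> lo=[4, 5, 7, 9, 16, 26] (size 6, max 26) hi=[32, 35, 41, 42, 49] (size 5, min 32) -> median=26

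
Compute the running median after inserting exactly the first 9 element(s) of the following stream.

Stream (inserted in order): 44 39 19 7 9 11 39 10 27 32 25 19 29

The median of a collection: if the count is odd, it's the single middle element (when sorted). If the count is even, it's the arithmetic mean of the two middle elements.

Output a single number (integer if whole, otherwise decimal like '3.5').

Answer: 19

Derivation:
Step 1: insert 44 -> lo=[44] (size 1, max 44) hi=[] (size 0) -> median=44
Step 2: insert 39 -> lo=[39] (size 1, max 39) hi=[44] (size 1, min 44) -> median=41.5
Step 3: insert 19 -> lo=[19, 39] (size 2, max 39) hi=[44] (size 1, min 44) -> median=39
Step 4: insert 7 -> lo=[7, 19] (size 2, max 19) hi=[39, 44] (size 2, min 39) -> median=29
Step 5: insert 9 -> lo=[7, 9, 19] (size 3, max 19) hi=[39, 44] (size 2, min 39) -> median=19
Step 6: insert 11 -> lo=[7, 9, 11] (size 3, max 11) hi=[19, 39, 44] (size 3, min 19) -> median=15
Step 7: insert 39 -> lo=[7, 9, 11, 19] (size 4, max 19) hi=[39, 39, 44] (size 3, min 39) -> median=19
Step 8: insert 10 -> lo=[7, 9, 10, 11] (size 4, max 11) hi=[19, 39, 39, 44] (size 4, min 19) -> median=15
Step 9: insert 27 -> lo=[7, 9, 10, 11, 19] (size 5, max 19) hi=[27, 39, 39, 44] (size 4, min 27) -> median=19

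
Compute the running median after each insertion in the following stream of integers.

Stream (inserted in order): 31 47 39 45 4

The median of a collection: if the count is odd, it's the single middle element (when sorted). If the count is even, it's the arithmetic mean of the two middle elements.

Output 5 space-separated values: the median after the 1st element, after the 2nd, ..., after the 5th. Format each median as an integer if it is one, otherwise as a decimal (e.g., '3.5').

Answer: 31 39 39 42 39

Derivation:
Step 1: insert 31 -> lo=[31] (size 1, max 31) hi=[] (size 0) -> median=31
Step 2: insert 47 -> lo=[31] (size 1, max 31) hi=[47] (size 1, min 47) -> median=39
Step 3: insert 39 -> lo=[31, 39] (size 2, max 39) hi=[47] (size 1, min 47) -> median=39
Step 4: insert 45 -> lo=[31, 39] (size 2, max 39) hi=[45, 47] (size 2, min 45) -> median=42
Step 5: insert 4 -> lo=[4, 31, 39] (size 3, max 39) hi=[45, 47] (size 2, min 45) -> median=39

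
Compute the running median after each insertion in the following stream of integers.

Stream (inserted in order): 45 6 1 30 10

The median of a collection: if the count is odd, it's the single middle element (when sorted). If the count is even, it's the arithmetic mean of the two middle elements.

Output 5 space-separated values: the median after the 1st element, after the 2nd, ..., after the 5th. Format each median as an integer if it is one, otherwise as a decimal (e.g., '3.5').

Step 1: insert 45 -> lo=[45] (size 1, max 45) hi=[] (size 0) -> median=45
Step 2: insert 6 -> lo=[6] (size 1, max 6) hi=[45] (size 1, min 45) -> median=25.5
Step 3: insert 1 -> lo=[1, 6] (size 2, max 6) hi=[45] (size 1, min 45) -> median=6
Step 4: insert 30 -> lo=[1, 6] (size 2, max 6) hi=[30, 45] (size 2, min 30) -> median=18
Step 5: insert 10 -> lo=[1, 6, 10] (size 3, max 10) hi=[30, 45] (size 2, min 30) -> median=10

Answer: 45 25.5 6 18 10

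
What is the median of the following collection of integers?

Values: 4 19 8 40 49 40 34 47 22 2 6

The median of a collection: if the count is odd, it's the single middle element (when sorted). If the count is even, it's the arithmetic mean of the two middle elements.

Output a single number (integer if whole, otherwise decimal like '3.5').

Answer: 22

Derivation:
Step 1: insert 4 -> lo=[4] (size 1, max 4) hi=[] (size 0) -> median=4
Step 2: insert 19 -> lo=[4] (size 1, max 4) hi=[19] (size 1, min 19) -> median=11.5
Step 3: insert 8 -> lo=[4, 8] (size 2, max 8) hi=[19] (size 1, min 19) -> median=8
Step 4: insert 40 -> lo=[4, 8] (size 2, max 8) hi=[19, 40] (size 2, min 19) -> median=13.5
Step 5: insert 49 -> lo=[4, 8, 19] (size 3, max 19) hi=[40, 49] (size 2, min 40) -> median=19
Step 6: insert 40 -> lo=[4, 8, 19] (size 3, max 19) hi=[40, 40, 49] (size 3, min 40) -> median=29.5
Step 7: insert 34 -> lo=[4, 8, 19, 34] (size 4, max 34) hi=[40, 40, 49] (size 3, min 40) -> median=34
Step 8: insert 47 -> lo=[4, 8, 19, 34] (size 4, max 34) hi=[40, 40, 47, 49] (size 4, min 40) -> median=37
Step 9: insert 22 -> lo=[4, 8, 19, 22, 34] (size 5, max 34) hi=[40, 40, 47, 49] (size 4, min 40) -> median=34
Step 10: insert 2 -> lo=[2, 4, 8, 19, 22] (size 5, max 22) hi=[34, 40, 40, 47, 49] (size 5, min 34) -> median=28
Step 11: insert 6 -> lo=[2, 4, 6, 8, 19, 22] (size 6, max 22) hi=[34, 40, 40, 47, 49] (size 5, min 34) -> median=22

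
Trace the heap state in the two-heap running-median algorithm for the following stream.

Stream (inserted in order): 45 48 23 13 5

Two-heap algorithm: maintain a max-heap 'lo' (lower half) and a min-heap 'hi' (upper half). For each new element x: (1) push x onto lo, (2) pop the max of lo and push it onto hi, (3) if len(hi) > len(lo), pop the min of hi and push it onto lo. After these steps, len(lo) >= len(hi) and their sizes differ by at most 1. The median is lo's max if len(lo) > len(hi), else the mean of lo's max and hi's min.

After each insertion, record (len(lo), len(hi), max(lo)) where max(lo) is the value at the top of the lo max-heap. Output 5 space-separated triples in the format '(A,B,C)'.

Step 1: insert 45 -> lo=[45] hi=[] -> (len(lo)=1, len(hi)=0, max(lo)=45)
Step 2: insert 48 -> lo=[45] hi=[48] -> (len(lo)=1, len(hi)=1, max(lo)=45)
Step 3: insert 23 -> lo=[23, 45] hi=[48] -> (len(lo)=2, len(hi)=1, max(lo)=45)
Step 4: insert 13 -> lo=[13, 23] hi=[45, 48] -> (len(lo)=2, len(hi)=2, max(lo)=23)
Step 5: insert 5 -> lo=[5, 13, 23] hi=[45, 48] -> (len(lo)=3, len(hi)=2, max(lo)=23)

Answer: (1,0,45) (1,1,45) (2,1,45) (2,2,23) (3,2,23)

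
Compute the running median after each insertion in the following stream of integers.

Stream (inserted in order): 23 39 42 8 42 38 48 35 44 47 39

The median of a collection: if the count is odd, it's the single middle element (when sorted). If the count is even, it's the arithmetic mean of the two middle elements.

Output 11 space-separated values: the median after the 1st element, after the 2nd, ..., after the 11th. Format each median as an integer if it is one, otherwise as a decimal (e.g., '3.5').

Answer: 23 31 39 31 39 38.5 39 38.5 39 40.5 39

Derivation:
Step 1: insert 23 -> lo=[23] (size 1, max 23) hi=[] (size 0) -> median=23
Step 2: insert 39 -> lo=[23] (size 1, max 23) hi=[39] (size 1, min 39) -> median=31
Step 3: insert 42 -> lo=[23, 39] (size 2, max 39) hi=[42] (size 1, min 42) -> median=39
Step 4: insert 8 -> lo=[8, 23] (size 2, max 23) hi=[39, 42] (size 2, min 39) -> median=31
Step 5: insert 42 -> lo=[8, 23, 39] (size 3, max 39) hi=[42, 42] (size 2, min 42) -> median=39
Step 6: insert 38 -> lo=[8, 23, 38] (size 3, max 38) hi=[39, 42, 42] (size 3, min 39) -> median=38.5
Step 7: insert 48 -> lo=[8, 23, 38, 39] (size 4, max 39) hi=[42, 42, 48] (size 3, min 42) -> median=39
Step 8: insert 35 -> lo=[8, 23, 35, 38] (size 4, max 38) hi=[39, 42, 42, 48] (size 4, min 39) -> median=38.5
Step 9: insert 44 -> lo=[8, 23, 35, 38, 39] (size 5, max 39) hi=[42, 42, 44, 48] (size 4, min 42) -> median=39
Step 10: insert 47 -> lo=[8, 23, 35, 38, 39] (size 5, max 39) hi=[42, 42, 44, 47, 48] (size 5, min 42) -> median=40.5
Step 11: insert 39 -> lo=[8, 23, 35, 38, 39, 39] (size 6, max 39) hi=[42, 42, 44, 47, 48] (size 5, min 42) -> median=39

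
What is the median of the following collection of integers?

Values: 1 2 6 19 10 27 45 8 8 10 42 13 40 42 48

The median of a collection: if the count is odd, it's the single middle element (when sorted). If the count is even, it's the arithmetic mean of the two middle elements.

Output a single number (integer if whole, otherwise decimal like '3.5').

Step 1: insert 1 -> lo=[1] (size 1, max 1) hi=[] (size 0) -> median=1
Step 2: insert 2 -> lo=[1] (size 1, max 1) hi=[2] (size 1, min 2) -> median=1.5
Step 3: insert 6 -> lo=[1, 2] (size 2, max 2) hi=[6] (size 1, min 6) -> median=2
Step 4: insert 19 -> lo=[1, 2] (size 2, max 2) hi=[6, 19] (size 2, min 6) -> median=4
Step 5: insert 10 -> lo=[1, 2, 6] (size 3, max 6) hi=[10, 19] (size 2, min 10) -> median=6
Step 6: insert 27 -> lo=[1, 2, 6] (size 3, max 6) hi=[10, 19, 27] (size 3, min 10) -> median=8
Step 7: insert 45 -> lo=[1, 2, 6, 10] (size 4, max 10) hi=[19, 27, 45] (size 3, min 19) -> median=10
Step 8: insert 8 -> lo=[1, 2, 6, 8] (size 4, max 8) hi=[10, 19, 27, 45] (size 4, min 10) -> median=9
Step 9: insert 8 -> lo=[1, 2, 6, 8, 8] (size 5, max 8) hi=[10, 19, 27, 45] (size 4, min 10) -> median=8
Step 10: insert 10 -> lo=[1, 2, 6, 8, 8] (size 5, max 8) hi=[10, 10, 19, 27, 45] (size 5, min 10) -> median=9
Step 11: insert 42 -> lo=[1, 2, 6, 8, 8, 10] (size 6, max 10) hi=[10, 19, 27, 42, 45] (size 5, min 10) -> median=10
Step 12: insert 13 -> lo=[1, 2, 6, 8, 8, 10] (size 6, max 10) hi=[10, 13, 19, 27, 42, 45] (size 6, min 10) -> median=10
Step 13: insert 40 -> lo=[1, 2, 6, 8, 8, 10, 10] (size 7, max 10) hi=[13, 19, 27, 40, 42, 45] (size 6, min 13) -> median=10
Step 14: insert 42 -> lo=[1, 2, 6, 8, 8, 10, 10] (size 7, max 10) hi=[13, 19, 27, 40, 42, 42, 45] (size 7, min 13) -> median=11.5
Step 15: insert 48 -> lo=[1, 2, 6, 8, 8, 10, 10, 13] (size 8, max 13) hi=[19, 27, 40, 42, 42, 45, 48] (size 7, min 19) -> median=13

Answer: 13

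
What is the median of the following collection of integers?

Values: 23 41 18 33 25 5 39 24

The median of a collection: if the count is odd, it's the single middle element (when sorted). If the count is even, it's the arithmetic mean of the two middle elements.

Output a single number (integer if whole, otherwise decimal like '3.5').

Step 1: insert 23 -> lo=[23] (size 1, max 23) hi=[] (size 0) -> median=23
Step 2: insert 41 -> lo=[23] (size 1, max 23) hi=[41] (size 1, min 41) -> median=32
Step 3: insert 18 -> lo=[18, 23] (size 2, max 23) hi=[41] (size 1, min 41) -> median=23
Step 4: insert 33 -> lo=[18, 23] (size 2, max 23) hi=[33, 41] (size 2, min 33) -> median=28
Step 5: insert 25 -> lo=[18, 23, 25] (size 3, max 25) hi=[33, 41] (size 2, min 33) -> median=25
Step 6: insert 5 -> lo=[5, 18, 23] (size 3, max 23) hi=[25, 33, 41] (size 3, min 25) -> median=24
Step 7: insert 39 -> lo=[5, 18, 23, 25] (size 4, max 25) hi=[33, 39, 41] (size 3, min 33) -> median=25
Step 8: insert 24 -> lo=[5, 18, 23, 24] (size 4, max 24) hi=[25, 33, 39, 41] (size 4, min 25) -> median=24.5

Answer: 24.5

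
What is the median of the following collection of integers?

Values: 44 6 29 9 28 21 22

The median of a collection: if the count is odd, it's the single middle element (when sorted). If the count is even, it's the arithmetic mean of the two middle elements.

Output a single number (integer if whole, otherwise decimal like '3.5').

Step 1: insert 44 -> lo=[44] (size 1, max 44) hi=[] (size 0) -> median=44
Step 2: insert 6 -> lo=[6] (size 1, max 6) hi=[44] (size 1, min 44) -> median=25
Step 3: insert 29 -> lo=[6, 29] (size 2, max 29) hi=[44] (size 1, min 44) -> median=29
Step 4: insert 9 -> lo=[6, 9] (size 2, max 9) hi=[29, 44] (size 2, min 29) -> median=19
Step 5: insert 28 -> lo=[6, 9, 28] (size 3, max 28) hi=[29, 44] (size 2, min 29) -> median=28
Step 6: insert 21 -> lo=[6, 9, 21] (size 3, max 21) hi=[28, 29, 44] (size 3, min 28) -> median=24.5
Step 7: insert 22 -> lo=[6, 9, 21, 22] (size 4, max 22) hi=[28, 29, 44] (size 3, min 28) -> median=22

Answer: 22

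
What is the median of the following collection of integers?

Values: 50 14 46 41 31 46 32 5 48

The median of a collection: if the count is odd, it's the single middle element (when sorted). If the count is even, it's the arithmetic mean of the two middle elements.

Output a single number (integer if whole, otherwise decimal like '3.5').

Answer: 41

Derivation:
Step 1: insert 50 -> lo=[50] (size 1, max 50) hi=[] (size 0) -> median=50
Step 2: insert 14 -> lo=[14] (size 1, max 14) hi=[50] (size 1, min 50) -> median=32
Step 3: insert 46 -> lo=[14, 46] (size 2, max 46) hi=[50] (size 1, min 50) -> median=46
Step 4: insert 41 -> lo=[14, 41] (size 2, max 41) hi=[46, 50] (size 2, min 46) -> median=43.5
Step 5: insert 31 -> lo=[14, 31, 41] (size 3, max 41) hi=[46, 50] (size 2, min 46) -> median=41
Step 6: insert 46 -> lo=[14, 31, 41] (size 3, max 41) hi=[46, 46, 50] (size 3, min 46) -> median=43.5
Step 7: insert 32 -> lo=[14, 31, 32, 41] (size 4, max 41) hi=[46, 46, 50] (size 3, min 46) -> median=41
Step 8: insert 5 -> lo=[5, 14, 31, 32] (size 4, max 32) hi=[41, 46, 46, 50] (size 4, min 41) -> median=36.5
Step 9: insert 48 -> lo=[5, 14, 31, 32, 41] (size 5, max 41) hi=[46, 46, 48, 50] (size 4, min 46) -> median=41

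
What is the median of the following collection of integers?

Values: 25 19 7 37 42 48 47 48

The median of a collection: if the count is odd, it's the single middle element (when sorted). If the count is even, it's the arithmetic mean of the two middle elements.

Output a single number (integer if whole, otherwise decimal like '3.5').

Step 1: insert 25 -> lo=[25] (size 1, max 25) hi=[] (size 0) -> median=25
Step 2: insert 19 -> lo=[19] (size 1, max 19) hi=[25] (size 1, min 25) -> median=22
Step 3: insert 7 -> lo=[7, 19] (size 2, max 19) hi=[25] (size 1, min 25) -> median=19
Step 4: insert 37 -> lo=[7, 19] (size 2, max 19) hi=[25, 37] (size 2, min 25) -> median=22
Step 5: insert 42 -> lo=[7, 19, 25] (size 3, max 25) hi=[37, 42] (size 2, min 37) -> median=25
Step 6: insert 48 -> lo=[7, 19, 25] (size 3, max 25) hi=[37, 42, 48] (size 3, min 37) -> median=31
Step 7: insert 47 -> lo=[7, 19, 25, 37] (size 4, max 37) hi=[42, 47, 48] (size 3, min 42) -> median=37
Step 8: insert 48 -> lo=[7, 19, 25, 37] (size 4, max 37) hi=[42, 47, 48, 48] (size 4, min 42) -> median=39.5

Answer: 39.5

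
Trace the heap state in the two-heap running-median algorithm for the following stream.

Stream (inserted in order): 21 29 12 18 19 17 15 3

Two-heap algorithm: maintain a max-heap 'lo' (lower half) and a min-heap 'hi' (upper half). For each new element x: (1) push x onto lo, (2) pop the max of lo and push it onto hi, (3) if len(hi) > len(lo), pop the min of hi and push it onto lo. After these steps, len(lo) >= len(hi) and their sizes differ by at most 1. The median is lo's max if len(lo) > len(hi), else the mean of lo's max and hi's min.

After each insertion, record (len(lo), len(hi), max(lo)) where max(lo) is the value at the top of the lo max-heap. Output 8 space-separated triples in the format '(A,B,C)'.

Answer: (1,0,21) (1,1,21) (2,1,21) (2,2,18) (3,2,19) (3,3,18) (4,3,18) (4,4,17)

Derivation:
Step 1: insert 21 -> lo=[21] hi=[] -> (len(lo)=1, len(hi)=0, max(lo)=21)
Step 2: insert 29 -> lo=[21] hi=[29] -> (len(lo)=1, len(hi)=1, max(lo)=21)
Step 3: insert 12 -> lo=[12, 21] hi=[29] -> (len(lo)=2, len(hi)=1, max(lo)=21)
Step 4: insert 18 -> lo=[12, 18] hi=[21, 29] -> (len(lo)=2, len(hi)=2, max(lo)=18)
Step 5: insert 19 -> lo=[12, 18, 19] hi=[21, 29] -> (len(lo)=3, len(hi)=2, max(lo)=19)
Step 6: insert 17 -> lo=[12, 17, 18] hi=[19, 21, 29] -> (len(lo)=3, len(hi)=3, max(lo)=18)
Step 7: insert 15 -> lo=[12, 15, 17, 18] hi=[19, 21, 29] -> (len(lo)=4, len(hi)=3, max(lo)=18)
Step 8: insert 3 -> lo=[3, 12, 15, 17] hi=[18, 19, 21, 29] -> (len(lo)=4, len(hi)=4, max(lo)=17)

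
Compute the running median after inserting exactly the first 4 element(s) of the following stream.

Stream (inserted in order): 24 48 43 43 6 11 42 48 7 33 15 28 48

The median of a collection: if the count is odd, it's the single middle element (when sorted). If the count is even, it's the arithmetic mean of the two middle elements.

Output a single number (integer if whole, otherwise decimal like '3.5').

Answer: 43

Derivation:
Step 1: insert 24 -> lo=[24] (size 1, max 24) hi=[] (size 0) -> median=24
Step 2: insert 48 -> lo=[24] (size 1, max 24) hi=[48] (size 1, min 48) -> median=36
Step 3: insert 43 -> lo=[24, 43] (size 2, max 43) hi=[48] (size 1, min 48) -> median=43
Step 4: insert 43 -> lo=[24, 43] (size 2, max 43) hi=[43, 48] (size 2, min 43) -> median=43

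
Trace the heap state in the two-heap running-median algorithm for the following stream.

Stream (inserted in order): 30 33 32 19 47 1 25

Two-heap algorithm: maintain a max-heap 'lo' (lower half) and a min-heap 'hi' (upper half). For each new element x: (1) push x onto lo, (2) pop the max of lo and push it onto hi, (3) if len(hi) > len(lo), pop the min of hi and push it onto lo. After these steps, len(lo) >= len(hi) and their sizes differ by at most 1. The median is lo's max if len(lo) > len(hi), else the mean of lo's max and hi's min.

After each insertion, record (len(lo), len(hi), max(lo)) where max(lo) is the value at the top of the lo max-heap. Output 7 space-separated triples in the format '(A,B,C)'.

Step 1: insert 30 -> lo=[30] hi=[] -> (len(lo)=1, len(hi)=0, max(lo)=30)
Step 2: insert 33 -> lo=[30] hi=[33] -> (len(lo)=1, len(hi)=1, max(lo)=30)
Step 3: insert 32 -> lo=[30, 32] hi=[33] -> (len(lo)=2, len(hi)=1, max(lo)=32)
Step 4: insert 19 -> lo=[19, 30] hi=[32, 33] -> (len(lo)=2, len(hi)=2, max(lo)=30)
Step 5: insert 47 -> lo=[19, 30, 32] hi=[33, 47] -> (len(lo)=3, len(hi)=2, max(lo)=32)
Step 6: insert 1 -> lo=[1, 19, 30] hi=[32, 33, 47] -> (len(lo)=3, len(hi)=3, max(lo)=30)
Step 7: insert 25 -> lo=[1, 19, 25, 30] hi=[32, 33, 47] -> (len(lo)=4, len(hi)=3, max(lo)=30)

Answer: (1,0,30) (1,1,30) (2,1,32) (2,2,30) (3,2,32) (3,3,30) (4,3,30)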